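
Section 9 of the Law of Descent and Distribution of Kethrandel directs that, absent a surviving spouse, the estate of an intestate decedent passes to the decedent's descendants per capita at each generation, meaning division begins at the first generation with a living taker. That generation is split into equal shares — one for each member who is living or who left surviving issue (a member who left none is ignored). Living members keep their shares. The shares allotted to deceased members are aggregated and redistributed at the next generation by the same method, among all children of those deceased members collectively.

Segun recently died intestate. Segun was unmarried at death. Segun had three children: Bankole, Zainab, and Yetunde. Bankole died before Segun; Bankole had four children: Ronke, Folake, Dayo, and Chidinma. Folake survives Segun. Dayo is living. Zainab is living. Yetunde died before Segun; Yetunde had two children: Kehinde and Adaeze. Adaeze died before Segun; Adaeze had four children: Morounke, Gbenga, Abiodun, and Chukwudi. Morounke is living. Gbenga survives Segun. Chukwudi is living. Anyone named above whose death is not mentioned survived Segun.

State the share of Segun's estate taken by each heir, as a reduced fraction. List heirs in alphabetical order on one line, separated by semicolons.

There is no surviving spouse, so the entire estate passes to Segun's descendants per capita at each generation.
At generation 1 (Bankole, Zainab, Yetunde) there are 3 shares of (1)/3 = 1/3 each.
Living: Zainab — each takes 1/3.
Deceased: Bankole and Yetunde. Their combined 2/3 is pooled and carried to generation 2.
At generation 2 (Ronke, Folake, Dayo, Chidinma, Kehinde, Adaeze) there are 6 shares of (2/3)/6 = 1/9 each.
Living: Ronke, Folake, Dayo, Chidinma, and Kehinde — each takes 1/9.
Deceased: Adaeze. That 1/9 share is carried to generation 3.
At generation 3 (Morounke, Gbenga, Abiodun, Chukwudi) there are 4 shares of (1/9)/4 = 1/36 each.
Living: Morounke, Gbenga, Abiodun, and Chukwudi — each takes 1/36.

Abiodun 1/36; Chidinma 1/9; Chukwudi 1/36; Dayo 1/9; Folake 1/9; Gbenga 1/36; Kehinde 1/9; Morounke 1/36; Ronke 1/9; Zainab 1/3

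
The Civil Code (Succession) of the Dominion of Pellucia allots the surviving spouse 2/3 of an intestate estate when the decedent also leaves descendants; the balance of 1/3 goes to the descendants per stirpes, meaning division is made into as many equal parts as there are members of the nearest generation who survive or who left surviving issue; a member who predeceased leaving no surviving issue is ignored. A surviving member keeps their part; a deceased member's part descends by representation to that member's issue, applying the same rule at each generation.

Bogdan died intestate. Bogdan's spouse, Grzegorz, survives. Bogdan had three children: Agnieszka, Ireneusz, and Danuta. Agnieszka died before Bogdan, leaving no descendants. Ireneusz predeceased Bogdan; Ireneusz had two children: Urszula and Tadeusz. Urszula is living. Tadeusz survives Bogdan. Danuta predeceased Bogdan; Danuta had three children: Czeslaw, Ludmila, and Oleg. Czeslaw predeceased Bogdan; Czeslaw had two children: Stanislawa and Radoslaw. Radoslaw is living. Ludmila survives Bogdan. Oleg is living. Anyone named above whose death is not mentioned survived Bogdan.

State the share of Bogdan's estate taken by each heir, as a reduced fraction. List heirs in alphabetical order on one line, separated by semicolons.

Grzegorz, as surviving spouse, takes 2/3.
The remaining 1/3 passes to Bogdan's descendants per stirpes.
Agnieszka left no surviving issue, so that branch lapses and is disregarded.
The 1/3 is divided into 2 equal shares of 1/6 among Ireneusz, Danuta.
Ireneusz predeceased; the 1/6 allotted to Ireneusz's branch passes to Ireneusz's issue by representation.
The 1/6 is divided into 2 equal shares of 1/12 among Urszula, Tadeusz.
Urszula is living and takes 1/12.
Tadeusz is living and takes 1/12.
Danuta predeceased; the 1/6 allotted to Danuta's branch passes to Danuta's issue by representation.
The 1/6 is divided into 3 equal shares of 1/18 among Czeslaw, Ludmila, Oleg.
Czeslaw predeceased; the 1/18 allotted to Czeslaw's branch passes to Czeslaw's issue by representation.
The 1/18 is divided into 2 equal shares of 1/36 among Stanislawa, Radoslaw.
Stanislawa is living and takes 1/36.
Radoslaw is living and takes 1/36.
Ludmila is living and takes 1/18.
Oleg is living and takes 1/18.

Grzegorz 2/3; Ludmila 1/18; Oleg 1/18; Radoslaw 1/36; Stanislawa 1/36; Tadeusz 1/12; Urszula 1/12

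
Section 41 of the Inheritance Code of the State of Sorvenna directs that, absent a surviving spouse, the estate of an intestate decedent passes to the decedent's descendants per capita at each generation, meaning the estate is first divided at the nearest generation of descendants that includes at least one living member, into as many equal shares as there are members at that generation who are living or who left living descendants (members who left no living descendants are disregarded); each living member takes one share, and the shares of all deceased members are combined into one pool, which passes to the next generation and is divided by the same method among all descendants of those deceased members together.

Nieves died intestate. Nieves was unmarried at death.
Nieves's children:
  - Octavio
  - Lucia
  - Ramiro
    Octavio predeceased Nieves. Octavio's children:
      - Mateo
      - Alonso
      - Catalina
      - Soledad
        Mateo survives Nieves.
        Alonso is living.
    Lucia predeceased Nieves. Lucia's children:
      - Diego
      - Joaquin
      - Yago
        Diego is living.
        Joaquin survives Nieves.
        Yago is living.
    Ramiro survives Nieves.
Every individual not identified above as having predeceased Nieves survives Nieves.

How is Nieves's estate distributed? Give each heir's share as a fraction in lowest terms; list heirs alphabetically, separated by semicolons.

Alonso 2/21; Catalina 2/21; Diego 2/21; Joaquin 2/21; Mateo 2/21; Ramiro 1/3; Soledad 2/21; Yago 2/21

There is no surviving spouse, so the entire estate passes to Nieves's descendants per capita at each generation.
At generation 1 (Octavio, Lucia, Ramiro) there are 3 shares of (1)/3 = 1/3 each.
Living: Ramiro — each takes 1/3.
Deceased: Octavio and Lucia. Their combined 2/3 is pooled and carried to generation 2.
At generation 2 (Mateo, Alonso, Catalina, Soledad, Diego, Joaquin, Yago) there are 7 shares of (2/3)/7 = 2/21 each.
Living: Mateo, Alonso, Catalina, Soledad, Diego, Joaquin, and Yago — each takes 2/21.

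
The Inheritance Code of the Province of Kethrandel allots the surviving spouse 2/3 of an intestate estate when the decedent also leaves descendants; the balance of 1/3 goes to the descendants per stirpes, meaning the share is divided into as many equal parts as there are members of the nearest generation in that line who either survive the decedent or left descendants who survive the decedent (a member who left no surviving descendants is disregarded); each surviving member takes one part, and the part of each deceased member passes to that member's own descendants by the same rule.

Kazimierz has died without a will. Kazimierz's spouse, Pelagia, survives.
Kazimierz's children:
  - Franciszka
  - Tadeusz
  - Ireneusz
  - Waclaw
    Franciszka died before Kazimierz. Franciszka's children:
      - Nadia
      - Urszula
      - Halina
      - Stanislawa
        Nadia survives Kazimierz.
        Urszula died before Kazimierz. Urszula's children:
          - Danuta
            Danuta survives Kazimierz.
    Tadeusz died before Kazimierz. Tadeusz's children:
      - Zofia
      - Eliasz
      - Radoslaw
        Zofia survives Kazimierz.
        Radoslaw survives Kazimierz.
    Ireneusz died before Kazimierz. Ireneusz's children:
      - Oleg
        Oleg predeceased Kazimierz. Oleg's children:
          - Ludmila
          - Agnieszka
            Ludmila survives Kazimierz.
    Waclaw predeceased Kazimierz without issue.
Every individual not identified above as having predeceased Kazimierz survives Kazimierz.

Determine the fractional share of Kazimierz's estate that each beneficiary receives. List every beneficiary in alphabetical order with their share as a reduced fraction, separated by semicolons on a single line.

Pelagia, as surviving spouse, takes 2/3.
The remaining 1/3 passes to Kazimierz's descendants per stirpes.
Waclaw left no surviving issue, so that branch lapses and is disregarded.
The 1/3 is divided into 3 equal shares of 1/9 among Franciszka, Tadeusz, Ireneusz.
Franciszka predeceased; the 1/9 allotted to Franciszka's branch passes to Franciszka's issue by representation.
The 1/9 is divided into 4 equal shares of 1/36 among Nadia, Urszula, Halina, Stanislawa.
Nadia is living and takes 1/36.
Urszula predeceased; the 1/36 allotted to Urszula's branch passes to Urszula's issue by representation.
Danuta is the sole taker at this level and receives the full 1/36.
Halina is living and takes 1/36.
Stanislawa is living and takes 1/36.
Tadeusz predeceased; the 1/9 allotted to Tadeusz's branch passes to Tadeusz's issue by representation.
The 1/9 is divided into 3 equal shares of 1/27 among Zofia, Eliasz, Radoslaw.
Zofia is living and takes 1/27.
Eliasz is living and takes 1/27.
Radoslaw is living and takes 1/27.
Ireneusz predeceased; the 1/9 allotted to Ireneusz's branch passes to Ireneusz's issue by representation.
Oleg's line is the sole branch at this level, so the full 1/9 passes to Oleg's issue by representation.
The 1/9 is divided into 2 equal shares of 1/18 among Ludmila, Agnieszka.
Ludmila is living and takes 1/18.
Agnieszka is living and takes 1/18.

Agnieszka 1/18; Danuta 1/36; Eliasz 1/27; Halina 1/36; Ludmila 1/18; Nadia 1/36; Pelagia 2/3; Radoslaw 1/27; Stanislawa 1/36; Zofia 1/27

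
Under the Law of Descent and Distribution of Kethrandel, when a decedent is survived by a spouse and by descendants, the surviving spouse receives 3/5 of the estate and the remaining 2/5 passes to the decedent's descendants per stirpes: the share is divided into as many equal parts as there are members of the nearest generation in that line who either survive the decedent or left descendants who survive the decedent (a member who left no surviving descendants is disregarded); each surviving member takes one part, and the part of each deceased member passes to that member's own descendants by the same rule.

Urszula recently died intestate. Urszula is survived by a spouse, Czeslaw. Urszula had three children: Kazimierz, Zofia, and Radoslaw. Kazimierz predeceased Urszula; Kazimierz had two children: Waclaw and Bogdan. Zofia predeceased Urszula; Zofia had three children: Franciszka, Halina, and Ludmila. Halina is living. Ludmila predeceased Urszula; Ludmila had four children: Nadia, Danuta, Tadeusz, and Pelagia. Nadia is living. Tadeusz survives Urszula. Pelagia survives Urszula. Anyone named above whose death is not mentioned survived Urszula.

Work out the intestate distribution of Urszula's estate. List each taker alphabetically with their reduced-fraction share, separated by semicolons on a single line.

Czeslaw, as surviving spouse, takes 3/5.
The remaining 2/5 passes to Urszula's descendants per stirpes.
The 2/5 is divided into 3 equal shares of 2/15 among Kazimierz, Zofia, Radoslaw.
Kazimierz predeceased; the 2/15 allotted to Kazimierz's branch passes to Kazimierz's issue by representation.
The 2/15 is divided into 2 equal shares of 1/15 among Waclaw, Bogdan.
Waclaw is living and takes 1/15.
Bogdan is living and takes 1/15.
Zofia predeceased; the 2/15 allotted to Zofia's branch passes to Zofia's issue by representation.
The 2/15 is divided into 3 equal shares of 2/45 among Franciszka, Halina, Ludmila.
Franciszka is living and takes 2/45.
Halina is living and takes 2/45.
Ludmila predeceased; the 2/45 allotted to Ludmila's branch passes to Ludmila's issue by representation.
The 2/45 is divided into 4 equal shares of 1/90 among Nadia, Danuta, Tadeusz, Pelagia.
Nadia is living and takes 1/90.
Danuta is living and takes 1/90.
Tadeusz is living and takes 1/90.
Pelagia is living and takes 1/90.
Radoslaw is living and takes 2/15.

Bogdan 1/15; Czeslaw 3/5; Danuta 1/90; Franciszka 2/45; Halina 2/45; Nadia 1/90; Pelagia 1/90; Radoslaw 2/15; Tadeusz 1/90; Waclaw 1/15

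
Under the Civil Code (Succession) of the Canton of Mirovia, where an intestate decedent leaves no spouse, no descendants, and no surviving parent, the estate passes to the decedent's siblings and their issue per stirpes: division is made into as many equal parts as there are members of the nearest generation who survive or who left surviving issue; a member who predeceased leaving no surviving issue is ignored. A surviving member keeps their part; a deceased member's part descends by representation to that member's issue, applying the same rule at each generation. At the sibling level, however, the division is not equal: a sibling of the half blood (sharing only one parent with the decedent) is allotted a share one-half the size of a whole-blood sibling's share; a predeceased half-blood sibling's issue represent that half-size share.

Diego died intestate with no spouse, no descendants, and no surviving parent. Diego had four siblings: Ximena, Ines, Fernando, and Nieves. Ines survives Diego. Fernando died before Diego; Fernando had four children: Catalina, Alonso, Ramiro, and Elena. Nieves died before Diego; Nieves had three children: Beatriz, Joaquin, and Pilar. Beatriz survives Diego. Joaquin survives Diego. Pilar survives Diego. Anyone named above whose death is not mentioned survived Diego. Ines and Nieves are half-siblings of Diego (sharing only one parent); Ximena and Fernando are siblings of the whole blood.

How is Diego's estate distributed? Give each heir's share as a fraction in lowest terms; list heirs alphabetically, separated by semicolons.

No spouse, descendants, or parent survives, so the estate passes to Diego's siblings per stirpes.
Half-blood siblings count for one-half the weight of whole-blood siblings at the initial division.
Dividing 1 in proportion to weights (total weight 3): Ximena (weight 1) → 1/3; Ines (weight 1/2) → 1/6; Fernando (weight 1) → 1/3; Nieves (weight 1/2) → 1/6.
Ximena is living and takes 1/3.
Ines is living and takes 1/6.
Fernando predeceased; the 1/3 allotted to Fernando's branch passes to Fernando's issue by representation.
The 1/3 is divided into 4 equal shares of 1/12 among Catalina, Alonso, Ramiro, Elena.
Catalina is living and takes 1/12.
Alonso is living and takes 1/12.
Ramiro is living and takes 1/12.
Elena is living and takes 1/12.
Nieves predeceased; the 1/6 allotted to Nieves's branch passes to Nieves's issue by representation.
The 1/6 is divided into 3 equal shares of 1/18 among Beatriz, Joaquin, Pilar.
Beatriz is living and takes 1/18.
Joaquin is living and takes 1/18.
Pilar is living and takes 1/18.

Alonso 1/12; Beatriz 1/18; Catalina 1/12; Elena 1/12; Ines 1/6; Joaquin 1/18; Pilar 1/18; Ramiro 1/12; Ximena 1/3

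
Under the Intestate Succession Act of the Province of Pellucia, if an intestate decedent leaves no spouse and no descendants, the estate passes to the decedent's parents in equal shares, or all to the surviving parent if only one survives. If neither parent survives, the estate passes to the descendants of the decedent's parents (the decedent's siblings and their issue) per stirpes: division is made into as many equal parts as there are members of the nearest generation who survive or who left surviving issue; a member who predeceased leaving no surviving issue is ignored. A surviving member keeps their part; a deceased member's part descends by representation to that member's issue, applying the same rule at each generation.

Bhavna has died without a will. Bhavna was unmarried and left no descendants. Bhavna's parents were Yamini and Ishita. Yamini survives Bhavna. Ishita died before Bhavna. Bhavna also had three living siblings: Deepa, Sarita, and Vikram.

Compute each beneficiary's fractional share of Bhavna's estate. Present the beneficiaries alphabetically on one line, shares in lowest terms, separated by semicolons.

Yamini 1

Only one parent, Yamini, survives, so Yamini takes the entire estate. The siblings take nothing because a surviving parent has priority.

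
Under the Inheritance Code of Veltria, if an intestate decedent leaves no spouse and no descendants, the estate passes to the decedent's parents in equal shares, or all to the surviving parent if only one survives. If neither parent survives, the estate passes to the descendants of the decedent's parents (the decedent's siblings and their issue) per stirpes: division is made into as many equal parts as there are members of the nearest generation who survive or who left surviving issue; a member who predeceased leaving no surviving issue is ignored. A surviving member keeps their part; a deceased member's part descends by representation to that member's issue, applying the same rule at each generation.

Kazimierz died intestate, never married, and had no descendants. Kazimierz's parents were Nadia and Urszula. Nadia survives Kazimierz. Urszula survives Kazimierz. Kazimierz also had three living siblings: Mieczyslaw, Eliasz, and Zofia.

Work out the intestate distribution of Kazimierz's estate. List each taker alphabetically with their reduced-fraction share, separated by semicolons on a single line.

Both parents survive, so Nadia and Urszula each take 1/2. The siblings take nothing because a surviving parent has priority.

Nadia 1/2; Urszula 1/2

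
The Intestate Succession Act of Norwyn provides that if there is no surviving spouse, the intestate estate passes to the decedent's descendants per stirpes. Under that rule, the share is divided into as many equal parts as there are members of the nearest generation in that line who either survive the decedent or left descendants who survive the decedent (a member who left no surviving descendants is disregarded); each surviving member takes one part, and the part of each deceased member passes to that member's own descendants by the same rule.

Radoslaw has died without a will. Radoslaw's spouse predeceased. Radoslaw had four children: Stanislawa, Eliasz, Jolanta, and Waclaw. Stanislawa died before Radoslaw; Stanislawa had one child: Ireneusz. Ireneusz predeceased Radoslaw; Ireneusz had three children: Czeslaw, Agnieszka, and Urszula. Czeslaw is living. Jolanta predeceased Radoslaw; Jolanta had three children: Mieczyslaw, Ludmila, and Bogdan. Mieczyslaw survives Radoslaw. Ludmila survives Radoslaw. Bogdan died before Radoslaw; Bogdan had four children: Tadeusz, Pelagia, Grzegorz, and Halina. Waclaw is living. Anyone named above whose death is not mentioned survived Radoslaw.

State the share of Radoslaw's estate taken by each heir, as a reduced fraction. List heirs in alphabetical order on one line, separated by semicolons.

There is no surviving spouse, so the entire estate passes to Radoslaw's descendants per stirpes.
The estate is divided into 4 equal shares of 1/4 among Stanislawa, Eliasz, Jolanta, Waclaw.
Stanislawa predeceased; the 1/4 allotted to Stanislawa's branch passes to Stanislawa's issue by representation.
Ireneusz's line is the sole branch at this level, so the full 1/4 passes to Ireneusz's issue by representation.
The 1/4 is divided into 3 equal shares of 1/12 among Czeslaw, Agnieszka, Urszula.
Czeslaw is living and takes 1/12.
Agnieszka is living and takes 1/12.
Urszula is living and takes 1/12.
Eliasz is living and takes 1/4.
Jolanta predeceased; the 1/4 allotted to Jolanta's branch passes to Jolanta's issue by representation.
The 1/4 is divided into 3 equal shares of 1/12 among Mieczyslaw, Ludmila, Bogdan.
Mieczyslaw is living and takes 1/12.
Ludmila is living and takes 1/12.
Bogdan predeceased; the 1/12 allotted to Bogdan's branch passes to Bogdan's issue by representation.
The 1/12 is divided into 4 equal shares of 1/48 among Tadeusz, Pelagia, Grzegorz, Halina.
Tadeusz is living and takes 1/48.
Pelagia is living and takes 1/48.
Grzegorz is living and takes 1/48.
Halina is living and takes 1/48.
Waclaw is living and takes 1/4.

Agnieszka 1/12; Czeslaw 1/12; Eliasz 1/4; Grzegorz 1/48; Halina 1/48; Ludmila 1/12; Mieczyslaw 1/12; Pelagia 1/48; Tadeusz 1/48; Urszula 1/12; Waclaw 1/4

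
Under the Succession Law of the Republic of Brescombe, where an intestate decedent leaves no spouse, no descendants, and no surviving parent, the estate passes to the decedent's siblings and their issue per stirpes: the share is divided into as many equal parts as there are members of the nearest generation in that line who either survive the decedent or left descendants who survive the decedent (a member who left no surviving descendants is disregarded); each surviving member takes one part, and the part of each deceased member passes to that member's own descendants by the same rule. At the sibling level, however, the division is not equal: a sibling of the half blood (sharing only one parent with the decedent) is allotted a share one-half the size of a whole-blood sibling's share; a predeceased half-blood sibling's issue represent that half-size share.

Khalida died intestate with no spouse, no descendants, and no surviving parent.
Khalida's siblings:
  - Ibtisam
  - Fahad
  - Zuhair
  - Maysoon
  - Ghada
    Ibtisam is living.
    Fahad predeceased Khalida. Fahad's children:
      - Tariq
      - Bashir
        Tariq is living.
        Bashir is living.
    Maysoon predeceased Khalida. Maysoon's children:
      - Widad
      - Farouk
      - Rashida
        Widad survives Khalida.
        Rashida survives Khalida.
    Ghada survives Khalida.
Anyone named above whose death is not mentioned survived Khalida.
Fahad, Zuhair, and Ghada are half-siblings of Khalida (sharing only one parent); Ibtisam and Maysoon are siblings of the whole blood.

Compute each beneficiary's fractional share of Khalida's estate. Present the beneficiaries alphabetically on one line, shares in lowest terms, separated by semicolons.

No spouse, descendants, or parent survives, so the estate passes to Khalida's siblings per stirpes.
Half-blood siblings count for one-half the weight of whole-blood siblings at the initial division.
Dividing 1 in proportion to weights (total weight 7/2): Ibtisam (weight 1) → 2/7; Fahad (weight 1/2) → 1/7; Zuhair (weight 1/2) → 1/7; Maysoon (weight 1) → 2/7; Ghada (weight 1/2) → 1/7.
Ibtisam is living and takes 2/7.
Fahad predeceased; the 1/7 allotted to Fahad's branch passes to Fahad's issue by representation.
The 1/7 is divided into 2 equal shares of 1/14 among Tariq, Bashir.
Tariq is living and takes 1/14.
Bashir is living and takes 1/14.
Zuhair is living and takes 1/7.
Maysoon predeceased; the 2/7 allotted to Maysoon's branch passes to Maysoon's issue by representation.
The 2/7 is divided into 3 equal shares of 2/21 among Widad, Farouk, Rashida.
Widad is living and takes 2/21.
Farouk is living and takes 2/21.
Rashida is living and takes 2/21.
Ghada is living and takes 1/7.

Bashir 1/14; Farouk 2/21; Ghada 1/7; Ibtisam 2/7; Rashida 2/21; Tariq 1/14; Widad 2/21; Zuhair 1/7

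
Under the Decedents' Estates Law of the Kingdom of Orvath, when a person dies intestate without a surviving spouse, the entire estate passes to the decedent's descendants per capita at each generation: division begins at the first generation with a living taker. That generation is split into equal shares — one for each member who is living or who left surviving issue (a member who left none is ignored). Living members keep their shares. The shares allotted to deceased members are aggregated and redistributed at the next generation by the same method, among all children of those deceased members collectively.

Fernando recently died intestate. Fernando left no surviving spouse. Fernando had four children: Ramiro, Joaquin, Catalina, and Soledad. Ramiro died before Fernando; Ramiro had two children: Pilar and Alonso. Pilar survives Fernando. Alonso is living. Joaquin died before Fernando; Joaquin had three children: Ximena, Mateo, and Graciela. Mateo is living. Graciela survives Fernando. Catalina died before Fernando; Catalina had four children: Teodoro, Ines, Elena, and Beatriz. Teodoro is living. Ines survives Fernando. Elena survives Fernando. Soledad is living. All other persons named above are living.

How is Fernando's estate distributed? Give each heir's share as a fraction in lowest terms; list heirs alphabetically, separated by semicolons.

Alonso 1/12; Beatriz 1/12; Elena 1/12; Graciela 1/12; Ines 1/12; Mateo 1/12; Pilar 1/12; Soledad 1/4; Teodoro 1/12; Ximena 1/12

There is no surviving spouse, so the entire estate passes to Fernando's descendants per capita at each generation.
At generation 1 (Ramiro, Joaquin, Catalina, Soledad) there are 4 shares of (1)/4 = 1/4 each.
Living: Soledad — each takes 1/4.
Deceased: Ramiro, Joaquin, and Catalina. Their combined 3/4 is pooled and carried to generation 2.
At generation 2 (Pilar, Alonso, Ximena, Mateo, Graciela, Teodoro, Ines, Elena, Beatriz) there are 9 shares of (3/4)/9 = 1/12 each.
Living: Pilar, Alonso, Ximena, Mateo, Graciela, Teodoro, Ines, Elena, and Beatriz — each takes 1/12.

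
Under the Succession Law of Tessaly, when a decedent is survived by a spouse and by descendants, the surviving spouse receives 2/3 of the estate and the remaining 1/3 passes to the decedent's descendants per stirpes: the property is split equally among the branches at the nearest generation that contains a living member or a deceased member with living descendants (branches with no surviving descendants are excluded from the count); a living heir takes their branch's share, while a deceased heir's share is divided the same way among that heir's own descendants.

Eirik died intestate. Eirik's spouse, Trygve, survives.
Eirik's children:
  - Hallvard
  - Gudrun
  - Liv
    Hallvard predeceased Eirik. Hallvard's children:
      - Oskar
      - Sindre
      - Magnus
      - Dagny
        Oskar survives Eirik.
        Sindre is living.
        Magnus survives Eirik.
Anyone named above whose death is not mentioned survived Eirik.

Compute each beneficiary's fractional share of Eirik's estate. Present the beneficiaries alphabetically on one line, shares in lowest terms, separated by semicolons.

Trygve, as surviving spouse, takes 2/3.
The remaining 1/3 passes to Eirik's descendants per stirpes.
The 1/3 is divided into 3 equal shares of 1/9 among Hallvard, Gudrun, Liv.
Hallvard predeceased; the 1/9 allotted to Hallvard's branch passes to Hallvard's issue by representation.
The 1/9 is divided into 4 equal shares of 1/36 among Oskar, Sindre, Magnus, Dagny.
Oskar is living and takes 1/36.
Sindre is living and takes 1/36.
Magnus is living and takes 1/36.
Dagny is living and takes 1/36.
Gudrun is living and takes 1/9.
Liv is living and takes 1/9.

Dagny 1/36; Gudrun 1/9; Liv 1/9; Magnus 1/36; Oskar 1/36; Sindre 1/36; Trygve 2/3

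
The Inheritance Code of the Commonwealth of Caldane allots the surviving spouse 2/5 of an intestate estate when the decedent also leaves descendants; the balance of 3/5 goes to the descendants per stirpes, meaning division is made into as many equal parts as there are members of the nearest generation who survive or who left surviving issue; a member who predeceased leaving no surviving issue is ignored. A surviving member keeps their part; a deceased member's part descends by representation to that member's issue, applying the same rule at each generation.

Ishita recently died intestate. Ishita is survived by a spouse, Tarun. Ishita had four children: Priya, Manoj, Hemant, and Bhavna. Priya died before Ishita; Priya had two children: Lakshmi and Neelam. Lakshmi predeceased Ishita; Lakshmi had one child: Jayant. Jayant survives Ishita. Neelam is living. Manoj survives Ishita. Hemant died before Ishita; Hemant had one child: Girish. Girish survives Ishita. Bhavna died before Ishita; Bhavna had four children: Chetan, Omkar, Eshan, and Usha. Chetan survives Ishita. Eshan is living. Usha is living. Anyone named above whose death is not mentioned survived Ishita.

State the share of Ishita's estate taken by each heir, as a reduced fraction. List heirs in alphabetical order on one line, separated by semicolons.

Chetan 3/80; Eshan 3/80; Girish 3/20; Jayant 3/40; Manoj 3/20; Neelam 3/40; Omkar 3/80; Tarun 2/5; Usha 3/80

Tarun, as surviving spouse, takes 2/5.
The remaining 3/5 passes to Ishita's descendants per stirpes.
The 3/5 is divided into 4 equal shares of 3/20 among Priya, Manoj, Hemant, Bhavna.
Priya predeceased; the 3/20 allotted to Priya's branch passes to Priya's issue by representation.
The 3/20 is divided into 2 equal shares of 3/40 among Lakshmi, Neelam.
Lakshmi predeceased; the 3/40 allotted to Lakshmi's branch passes to Lakshmi's issue by representation.
Jayant is the sole taker at this level and receives the full 3/40.
Neelam is living and takes 3/40.
Manoj is living and takes 3/20.
Hemant predeceased; the 3/20 allotted to Hemant's branch passes to Hemant's issue by representation.
Girish is the sole taker at this level and receives the full 3/20.
Bhavna predeceased; the 3/20 allotted to Bhavna's branch passes to Bhavna's issue by representation.
The 3/20 is divided into 4 equal shares of 3/80 among Chetan, Omkar, Eshan, Usha.
Chetan is living and takes 3/80.
Omkar is living and takes 3/80.
Eshan is living and takes 3/80.
Usha is living and takes 3/80.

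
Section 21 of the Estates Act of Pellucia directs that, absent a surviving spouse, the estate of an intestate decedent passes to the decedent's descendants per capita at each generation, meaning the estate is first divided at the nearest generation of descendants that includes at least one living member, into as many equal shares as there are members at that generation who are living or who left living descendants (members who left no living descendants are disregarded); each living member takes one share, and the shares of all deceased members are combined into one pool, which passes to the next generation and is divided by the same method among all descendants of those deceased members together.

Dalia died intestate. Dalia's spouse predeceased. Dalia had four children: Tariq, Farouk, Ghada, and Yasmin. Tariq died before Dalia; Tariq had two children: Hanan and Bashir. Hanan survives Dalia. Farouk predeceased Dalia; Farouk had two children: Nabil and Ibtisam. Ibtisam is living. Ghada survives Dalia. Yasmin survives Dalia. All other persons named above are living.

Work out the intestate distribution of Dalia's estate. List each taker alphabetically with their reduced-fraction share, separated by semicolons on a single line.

There is no surviving spouse, so the entire estate passes to Dalia's descendants per capita at each generation.
At generation 1 (Tariq, Farouk, Ghada, Yasmin) there are 4 shares of (1)/4 = 1/4 each.
Living: Ghada and Yasmin — each takes 1/4.
Deceased: Tariq and Farouk. Their combined 1/2 is pooled and carried to generation 2.
At generation 2 (Hanan, Bashir, Nabil, Ibtisam) there are 4 shares of (1/2)/4 = 1/8 each.
Living: Hanan, Bashir, Nabil, and Ibtisam — each takes 1/8.

Bashir 1/8; Ghada 1/4; Hanan 1/8; Ibtisam 1/8; Nabil 1/8; Yasmin 1/4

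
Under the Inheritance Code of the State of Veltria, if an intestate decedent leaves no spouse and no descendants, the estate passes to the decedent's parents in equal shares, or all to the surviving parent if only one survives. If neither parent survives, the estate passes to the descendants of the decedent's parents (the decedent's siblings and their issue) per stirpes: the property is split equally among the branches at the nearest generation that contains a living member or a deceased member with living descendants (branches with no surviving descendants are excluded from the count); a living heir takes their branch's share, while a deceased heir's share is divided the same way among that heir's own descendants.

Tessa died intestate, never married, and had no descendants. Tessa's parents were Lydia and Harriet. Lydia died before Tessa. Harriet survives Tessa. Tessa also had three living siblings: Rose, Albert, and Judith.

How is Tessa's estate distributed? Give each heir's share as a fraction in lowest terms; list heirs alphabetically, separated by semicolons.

Only one parent, Harriet, survives, so Harriet takes the entire estate. The siblings take nothing because a surviving parent has priority.

Harriet 1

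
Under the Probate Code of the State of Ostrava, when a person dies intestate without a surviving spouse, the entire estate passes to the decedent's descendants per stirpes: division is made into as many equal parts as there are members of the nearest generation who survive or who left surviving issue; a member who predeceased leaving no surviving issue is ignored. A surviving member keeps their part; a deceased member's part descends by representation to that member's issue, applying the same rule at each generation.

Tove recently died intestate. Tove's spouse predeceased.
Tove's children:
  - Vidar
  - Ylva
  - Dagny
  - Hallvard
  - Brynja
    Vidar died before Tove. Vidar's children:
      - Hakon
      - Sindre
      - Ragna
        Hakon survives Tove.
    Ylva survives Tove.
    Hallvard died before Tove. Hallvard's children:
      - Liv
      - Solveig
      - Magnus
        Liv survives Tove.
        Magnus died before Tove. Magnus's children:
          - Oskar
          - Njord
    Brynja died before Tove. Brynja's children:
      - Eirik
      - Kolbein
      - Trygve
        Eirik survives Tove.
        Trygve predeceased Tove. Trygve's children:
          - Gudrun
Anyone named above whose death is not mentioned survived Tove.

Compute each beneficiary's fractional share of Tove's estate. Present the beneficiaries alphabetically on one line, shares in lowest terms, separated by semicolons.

Dagny 1/5; Eirik 1/15; Gudrun 1/15; Hakon 1/15; Kolbein 1/15; Liv 1/15; Njord 1/30; Oskar 1/30; Ragna 1/15; Sindre 1/15; Solveig 1/15; Ylva 1/5

There is no surviving spouse, so the entire estate passes to Tove's descendants per stirpes.
The estate is divided into 5 equal shares of 1/5 among Vidar, Ylva, Dagny, Hallvard, Brynja.
Vidar predeceased; the 1/5 allotted to Vidar's branch passes to Vidar's issue by representation.
The 1/5 is divided into 3 equal shares of 1/15 among Hakon, Sindre, Ragna.
Hakon is living and takes 1/15.
Sindre is living and takes 1/15.
Ragna is living and takes 1/15.
Ylva is living and takes 1/5.
Dagny is living and takes 1/5.
Hallvard predeceased; the 1/5 allotted to Hallvard's branch passes to Hallvard's issue by representation.
The 1/5 is divided into 3 equal shares of 1/15 among Liv, Solveig, Magnus.
Liv is living and takes 1/15.
Solveig is living and takes 1/15.
Magnus predeceased; the 1/15 allotted to Magnus's branch passes to Magnus's issue by representation.
The 1/15 is divided into 2 equal shares of 1/30 among Oskar, Njord.
Oskar is living and takes 1/30.
Njord is living and takes 1/30.
Brynja predeceased; the 1/5 allotted to Brynja's branch passes to Brynja's issue by representation.
The 1/5 is divided into 3 equal shares of 1/15 among Eirik, Kolbein, Trygve.
Eirik is living and takes 1/15.
Kolbein is living and takes 1/15.
Trygve predeceased; the 1/15 allotted to Trygve's branch passes to Trygve's issue by representation.
Gudrun is the sole taker at this level and receives the full 1/15.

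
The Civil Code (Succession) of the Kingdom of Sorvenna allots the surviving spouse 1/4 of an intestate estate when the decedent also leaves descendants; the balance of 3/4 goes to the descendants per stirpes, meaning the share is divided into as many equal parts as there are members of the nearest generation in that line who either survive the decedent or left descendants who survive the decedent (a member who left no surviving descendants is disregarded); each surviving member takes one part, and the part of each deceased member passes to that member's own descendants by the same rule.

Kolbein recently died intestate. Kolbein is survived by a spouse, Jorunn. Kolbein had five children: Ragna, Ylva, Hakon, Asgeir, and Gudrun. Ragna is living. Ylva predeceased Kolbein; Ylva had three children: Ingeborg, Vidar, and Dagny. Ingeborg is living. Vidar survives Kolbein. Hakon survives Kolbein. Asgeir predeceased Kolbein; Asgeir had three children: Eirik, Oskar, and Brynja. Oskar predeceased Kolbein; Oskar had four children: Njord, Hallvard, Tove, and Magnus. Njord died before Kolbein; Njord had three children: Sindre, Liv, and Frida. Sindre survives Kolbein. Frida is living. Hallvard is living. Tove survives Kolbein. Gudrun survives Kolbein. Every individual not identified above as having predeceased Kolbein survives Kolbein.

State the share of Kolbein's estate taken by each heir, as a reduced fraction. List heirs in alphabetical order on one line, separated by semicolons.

Jorunn, as surviving spouse, takes 1/4.
The remaining 3/4 passes to Kolbein's descendants per stirpes.
The 3/4 is divided into 5 equal shares of 3/20 among Ragna, Ylva, Hakon, Asgeir, Gudrun.
Ragna is living and takes 3/20.
Ylva predeceased; the 3/20 allotted to Ylva's branch passes to Ylva's issue by representation.
The 3/20 is divided into 3 equal shares of 1/20 among Ingeborg, Vidar, Dagny.
Ingeborg is living and takes 1/20.
Vidar is living and takes 1/20.
Dagny is living and takes 1/20.
Hakon is living and takes 3/20.
Asgeir predeceased; the 3/20 allotted to Asgeir's branch passes to Asgeir's issue by representation.
The 3/20 is divided into 3 equal shares of 1/20 among Eirik, Oskar, Brynja.
Eirik is living and takes 1/20.
Oskar predeceased; the 1/20 allotted to Oskar's branch passes to Oskar's issue by representation.
The 1/20 is divided into 4 equal shares of 1/80 among Njord, Hallvard, Tove, Magnus.
Njord predeceased; the 1/80 allotted to Njord's branch passes to Njord's issue by representation.
The 1/80 is divided into 3 equal shares of 1/240 among Sindre, Liv, Frida.
Sindre is living and takes 1/240.
Liv is living and takes 1/240.
Frida is living and takes 1/240.
Hallvard is living and takes 1/80.
Tove is living and takes 1/80.
Magnus is living and takes 1/80.
Brynja is living and takes 1/20.
Gudrun is living and takes 3/20.

Brynja 1/20; Dagny 1/20; Eirik 1/20; Frida 1/240; Gudrun 3/20; Hakon 3/20; Hallvard 1/80; Ingeborg 1/20; Jorunn 1/4; Liv 1/240; Magnus 1/80; Ragna 3/20; Sindre 1/240; Tove 1/80; Vidar 1/20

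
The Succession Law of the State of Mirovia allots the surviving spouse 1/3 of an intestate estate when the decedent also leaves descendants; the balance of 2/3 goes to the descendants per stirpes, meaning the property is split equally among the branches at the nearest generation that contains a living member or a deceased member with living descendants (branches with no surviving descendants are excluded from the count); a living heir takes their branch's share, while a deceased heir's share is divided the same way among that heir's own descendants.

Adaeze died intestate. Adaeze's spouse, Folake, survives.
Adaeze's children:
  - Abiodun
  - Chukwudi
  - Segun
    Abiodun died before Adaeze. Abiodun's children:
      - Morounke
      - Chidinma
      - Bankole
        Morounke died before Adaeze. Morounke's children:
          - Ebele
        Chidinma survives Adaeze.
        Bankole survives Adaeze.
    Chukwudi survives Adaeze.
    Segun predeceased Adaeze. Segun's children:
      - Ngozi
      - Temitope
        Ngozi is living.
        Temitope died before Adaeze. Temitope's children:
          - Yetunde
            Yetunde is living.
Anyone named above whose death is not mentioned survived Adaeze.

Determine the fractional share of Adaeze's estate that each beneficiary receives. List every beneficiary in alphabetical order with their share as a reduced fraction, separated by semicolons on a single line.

Folake, as surviving spouse, takes 1/3.
The remaining 2/3 passes to Adaeze's descendants per stirpes.
The 2/3 is divided into 3 equal shares of 2/9 among Abiodun, Chukwudi, Segun.
Abiodun predeceased; the 2/9 allotted to Abiodun's branch passes to Abiodun's issue by representation.
The 2/9 is divided into 3 equal shares of 2/27 among Morounke, Chidinma, Bankole.
Morounke predeceased; the 2/27 allotted to Morounke's branch passes to Morounke's issue by representation.
Ebele is the sole taker at this level and receives the full 2/27.
Chidinma is living and takes 2/27.
Bankole is living and takes 2/27.
Chukwudi is living and takes 2/9.
Segun predeceased; the 2/9 allotted to Segun's branch passes to Segun's issue by representation.
The 2/9 is divided into 2 equal shares of 1/9 among Ngozi, Temitope.
Ngozi is living and takes 1/9.
Temitope predeceased; the 1/9 allotted to Temitope's branch passes to Temitope's issue by representation.
Yetunde is the sole taker at this level and receives the full 1/9.

Bankole 2/27; Chidinma 2/27; Chukwudi 2/9; Ebele 2/27; Folake 1/3; Ngozi 1/9; Yetunde 1/9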